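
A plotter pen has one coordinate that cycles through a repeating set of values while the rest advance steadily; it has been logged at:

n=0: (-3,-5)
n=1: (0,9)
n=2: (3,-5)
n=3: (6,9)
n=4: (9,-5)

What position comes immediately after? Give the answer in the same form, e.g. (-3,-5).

First: linear, +3 per step → 12 at step 5.
Second: cycles through -5, 9 every 2 steps. Step 5 lands at position 1 of the cycle → 9.

(12,9)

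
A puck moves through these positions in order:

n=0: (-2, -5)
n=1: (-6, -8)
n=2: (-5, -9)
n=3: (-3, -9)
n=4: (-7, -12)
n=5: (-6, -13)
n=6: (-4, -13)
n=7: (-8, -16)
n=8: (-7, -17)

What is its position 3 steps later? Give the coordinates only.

Differencing gives (-4, -3), (+1, -1), (+2, +0), (-4, -3), (+1, -1), (+2, +0), (-4, -3), (+1, -1). This is the pattern (-4, -3), (+1, -1), (+2, +0) repeated.
step 9: apply (+2, +0) → (-5, -17)
step 10: apply (-4, -3) → (-9, -20)
step 11: apply (+1, -1) → (-8, -21)

(-8, -21)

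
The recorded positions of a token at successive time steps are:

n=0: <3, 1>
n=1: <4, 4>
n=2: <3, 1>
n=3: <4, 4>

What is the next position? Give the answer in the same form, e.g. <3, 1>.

<3, 1>

The jumps are <+1, +3>, <-1, -3>, <+1, +3> — a geometric progression with ratio -1.
step 4: <4, 4> + <-1, -3> → <3, 1>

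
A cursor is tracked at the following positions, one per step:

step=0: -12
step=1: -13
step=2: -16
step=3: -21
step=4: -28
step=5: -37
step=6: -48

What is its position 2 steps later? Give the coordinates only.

-76

Taking differences between consecutive positions: -1, -3, -5, -7, -9, -11. These grow by -2 each step.
step 7: -48 − 13 → -61
step 8: -61 − 15 → -76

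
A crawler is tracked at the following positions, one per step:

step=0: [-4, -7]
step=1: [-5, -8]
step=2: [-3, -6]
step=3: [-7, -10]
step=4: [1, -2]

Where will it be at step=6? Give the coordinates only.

[17, 14]

Step-to-step displacements: [-1, -1], [+2, +2], [-4, -4], [+8, +8]; each is -2× the previous.
step 5: [1, -2] + [-16, -16] → [-15, -18]
step 6: [-15, -18] + [+32, +32] → [17, 14]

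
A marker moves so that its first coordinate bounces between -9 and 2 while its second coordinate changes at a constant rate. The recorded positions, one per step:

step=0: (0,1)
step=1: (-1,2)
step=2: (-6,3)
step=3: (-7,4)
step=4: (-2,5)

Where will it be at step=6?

(-4,7)

The first coordinate reflects between -9 and 2, moving 5 per step.
  step 5: -2 → 1
  step 6: 1 → -4
The second coordinate changes by +1 each step: at step 6 it is 7.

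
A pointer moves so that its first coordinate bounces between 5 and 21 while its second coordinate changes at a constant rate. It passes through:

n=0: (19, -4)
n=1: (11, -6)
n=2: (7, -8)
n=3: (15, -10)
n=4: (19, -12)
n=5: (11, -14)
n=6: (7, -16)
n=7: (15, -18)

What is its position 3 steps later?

The first coordinate reflects between 5 and 21, moving 8 per step.
  step 8: 15 → 19
  step 9: 19 → 11
  step 10: 11 → 7
The second coordinate changes by -2 each step: at step 10 it is -24.

(7, -24)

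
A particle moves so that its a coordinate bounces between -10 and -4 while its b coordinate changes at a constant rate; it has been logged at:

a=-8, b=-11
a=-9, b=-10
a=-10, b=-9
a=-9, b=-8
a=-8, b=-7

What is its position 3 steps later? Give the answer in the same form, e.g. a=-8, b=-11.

a=-5, b=-4

The a coordinate reflects between -10 and -4, moving 1 per step.
  step 5: -8 → -7
  step 6: -7 → -6
  step 7: -6 → -5
The b coordinate changes by +1 each step: at step 7 it is -4.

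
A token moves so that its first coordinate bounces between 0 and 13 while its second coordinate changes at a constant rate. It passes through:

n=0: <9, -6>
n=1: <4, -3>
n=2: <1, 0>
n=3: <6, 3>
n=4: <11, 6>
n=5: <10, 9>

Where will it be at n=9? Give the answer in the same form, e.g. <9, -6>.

<10, 21>

The first coordinate travels 5 per step and bounces off the walls at 0 and 13.
  step 6: 10 → 5
  step 7: 5 → 0
  step 8: 0 → 5
  step 9: 5 → 10
The second coordinate changes by +3 each step: at step 9 it is 21.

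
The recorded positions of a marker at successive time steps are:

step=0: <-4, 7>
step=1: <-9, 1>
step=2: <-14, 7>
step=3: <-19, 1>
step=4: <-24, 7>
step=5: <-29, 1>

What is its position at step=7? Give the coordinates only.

<-39, 1>

The first coordinate changes by -5 each step, so at step 7 it is -4 + 7·(-5) = -39.
The second coordinate repeats the cycle [7, 1] with period 2; step 7 mod 2 = 1, giving 1.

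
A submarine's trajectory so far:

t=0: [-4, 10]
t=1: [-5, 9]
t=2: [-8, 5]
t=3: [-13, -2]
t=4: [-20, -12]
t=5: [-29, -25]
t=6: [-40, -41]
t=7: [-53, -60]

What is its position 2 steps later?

[-85, -107]

Successive displacements: [-1, -1], [-3, -4], [-5, -7], [-7, -10], [-9, -13], [-11, -16], [-13, -19] — each changes by [-2, -3].
step 8: [-53, -60] + [-15, -22] → [-68, -82]
step 9: [-68, -82] + [-17, -25] → [-85, -107]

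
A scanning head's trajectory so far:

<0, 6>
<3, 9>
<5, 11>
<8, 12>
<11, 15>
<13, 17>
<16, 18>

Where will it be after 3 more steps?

<24, 24>

Step-to-step displacements: <+3, +3>, <+2, +2>, <+3, +1>, <+3, +3>, <+2, +2>, <+3, +1> — a repeating cycle of length 3.
step 7: apply <+3, +3> → <19, 21>
step 8: apply <+2, +2> → <21, 23>
step 9: apply <+3, +1> → <24, 24>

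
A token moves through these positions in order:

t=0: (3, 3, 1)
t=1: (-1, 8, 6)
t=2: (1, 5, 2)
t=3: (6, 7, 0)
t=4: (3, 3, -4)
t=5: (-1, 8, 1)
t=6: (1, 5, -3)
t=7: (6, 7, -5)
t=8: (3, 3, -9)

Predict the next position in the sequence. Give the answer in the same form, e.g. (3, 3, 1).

Step-to-step displacements: (-4, +5, +5), (+2, -3, -4), (+5, +2, -2), (-3, -4, -4), (-4, +5, +5), (+2, -3, -4), (+5, +2, -2), (-3, -4, -4) — a repeating cycle of length 4.
step 9: apply (-4, +5, +5) → (-1, 8, -4)

(-1, 8, -4)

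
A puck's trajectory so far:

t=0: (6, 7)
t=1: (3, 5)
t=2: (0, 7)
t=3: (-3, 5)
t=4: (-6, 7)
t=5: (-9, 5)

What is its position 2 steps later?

(-15, 5)

First: linear, -3 per step → -15 at step 7.
Second: cycles through 7, 5 every 2 steps. Step 7 lands at position 1 of the cycle → 5.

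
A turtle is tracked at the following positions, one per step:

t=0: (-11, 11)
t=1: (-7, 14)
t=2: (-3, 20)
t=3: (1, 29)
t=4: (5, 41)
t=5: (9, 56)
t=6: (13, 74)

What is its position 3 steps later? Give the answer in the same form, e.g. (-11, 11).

Successive displacements: (+4, +3), (+4, +6), (+4, +9), (+4, +12), (+4, +15), (+4, +18) — each changes by (+0, +3).
step 7: (13, 74) + (+4, +21) → (17, 95)
step 8: (17, 95) + (+4, +24) → (21, 119)
step 9: (21, 119) + (+4, +27) → (25, 146)

(25, 146)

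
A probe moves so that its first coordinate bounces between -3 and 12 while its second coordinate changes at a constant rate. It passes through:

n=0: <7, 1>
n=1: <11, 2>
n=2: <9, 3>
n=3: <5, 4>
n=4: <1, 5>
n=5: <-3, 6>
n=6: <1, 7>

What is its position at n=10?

The first coordinate reflects between -3 and 12, moving 4 per step.
  step 7: 1 → 5
  step 8: 5 → 9
  step 9: 9 → 11
  step 10: 11 → 7
The second coordinate changes by +1 each step: at step 10 it is 11.

<7, 11>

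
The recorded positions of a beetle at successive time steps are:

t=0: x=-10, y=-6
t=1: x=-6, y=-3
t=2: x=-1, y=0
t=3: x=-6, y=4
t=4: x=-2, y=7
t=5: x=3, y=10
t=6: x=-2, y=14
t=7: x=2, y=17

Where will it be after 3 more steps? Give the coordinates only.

The moves between consecutive positions are (+4, +3), (+5, +3), (-5, +4), (+4, +3), (+5, +3), (-5, +4), (+4, +3); they repeat the 3-cycle [(+4, +3), (+5, +3), (-5, +4)].
step 8: apply (+5, +3) → x=7, y=20
step 9: apply (-5, +4) → x=2, y=24
step 10: apply (+4, +3) → x=6, y=27

x=6, y=27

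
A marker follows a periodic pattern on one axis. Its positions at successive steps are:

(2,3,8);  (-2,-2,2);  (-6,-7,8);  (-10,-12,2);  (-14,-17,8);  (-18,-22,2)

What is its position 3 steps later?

The first coordinate changes by -4 each step, so at step 8 it is 2 + 8·(-4) = -30.
The second coordinate changes by -5 each step, so at step 8 it is 3 + 8·(-5) = -37.
The third coordinate repeats the cycle [8, 2] with period 2; step 8 mod 2 = 0, giving 8.

(-30,-37,8)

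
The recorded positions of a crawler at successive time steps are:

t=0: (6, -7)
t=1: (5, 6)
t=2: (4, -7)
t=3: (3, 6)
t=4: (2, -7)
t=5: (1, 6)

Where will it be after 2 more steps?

First: linear, -1 per step → -1 at step 7.
Second: cycles through -7, 6 every 2 steps. Step 7 lands at position 1 of the cycle → 6.

(-1, 6)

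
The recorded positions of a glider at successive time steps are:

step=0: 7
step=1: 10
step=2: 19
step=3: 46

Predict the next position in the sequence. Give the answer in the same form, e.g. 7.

127

Consecutive displacements +3, +9, +27 scale by a factor of 3 each step.
step 4: 46 + 81 → 127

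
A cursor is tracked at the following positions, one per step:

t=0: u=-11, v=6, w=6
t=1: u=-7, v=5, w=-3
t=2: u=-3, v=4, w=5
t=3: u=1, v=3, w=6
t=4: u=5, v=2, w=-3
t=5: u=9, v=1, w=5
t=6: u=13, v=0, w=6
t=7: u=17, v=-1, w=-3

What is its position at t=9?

u=25, v=-3, w=6

U: linear, +4 per step → 25 at step 9.
V: linear, -1 per step → -3 at step 9.
W: cycles through 6, -3, 5 every 3 steps. Step 9 lands at position 0 of the cycle → 6.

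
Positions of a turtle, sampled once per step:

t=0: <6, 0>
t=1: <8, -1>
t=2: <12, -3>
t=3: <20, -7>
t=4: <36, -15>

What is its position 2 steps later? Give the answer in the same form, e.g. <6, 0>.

The jumps are <+2, -1>, <+4, -2>, <+8, -4>, <+16, -8> — a geometric progression with ratio 2.
step 5: <36, -15> + <+32, -16> → <68, -31>
step 6: <68, -31> + <+64, -32> → <132, -63>

<132, -63>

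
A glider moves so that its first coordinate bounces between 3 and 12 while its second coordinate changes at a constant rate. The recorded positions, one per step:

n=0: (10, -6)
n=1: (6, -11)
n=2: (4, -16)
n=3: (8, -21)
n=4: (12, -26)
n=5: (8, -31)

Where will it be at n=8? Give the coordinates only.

(10, -46)

The first coordinate travels 4 per step and bounces off the walls at 3 and 12.
  step 6: 8 → 4
  step 7: 4 → 6
  step 8: 6 → 10
The second coordinate changes by -5 each step: at step 8 it is -46.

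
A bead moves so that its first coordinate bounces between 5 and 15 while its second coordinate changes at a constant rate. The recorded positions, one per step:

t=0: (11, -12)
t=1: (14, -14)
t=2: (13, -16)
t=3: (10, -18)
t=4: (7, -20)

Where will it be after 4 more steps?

(15, -28)

The first coordinate travels 3 per step and bounces off the walls at 5 and 15.
  step 5: 7 → 6
  step 6: 6 → 9
  step 7: 9 → 12
  step 8: 12 → 15
The second coordinate changes by -2 each step: at step 8 it is -28.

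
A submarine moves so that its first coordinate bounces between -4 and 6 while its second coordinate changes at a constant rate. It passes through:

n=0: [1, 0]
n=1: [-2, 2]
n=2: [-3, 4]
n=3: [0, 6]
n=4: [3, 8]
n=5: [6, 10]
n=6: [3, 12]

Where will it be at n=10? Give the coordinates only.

[1, 20]

The first coordinate reflects between -4 and 6, moving 3 per step.
  step 7: 3 → 0
  step 8: 0 → -3
  step 9: -3 → -2
  step 10: -2 → 1
The second coordinate changes by +2 each step: at step 10 it is 20.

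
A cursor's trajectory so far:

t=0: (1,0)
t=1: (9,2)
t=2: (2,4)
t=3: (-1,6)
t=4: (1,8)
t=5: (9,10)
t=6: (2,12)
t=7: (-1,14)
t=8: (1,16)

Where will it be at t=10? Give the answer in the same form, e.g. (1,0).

The first coordinate repeats the cycle [1, 9, 2, -1] with period 4; step 10 mod 4 = 2, giving 2.
The second coordinate changes by +2 each step, so at step 10 it is 0 + 10·(2) = 20.

(2,20)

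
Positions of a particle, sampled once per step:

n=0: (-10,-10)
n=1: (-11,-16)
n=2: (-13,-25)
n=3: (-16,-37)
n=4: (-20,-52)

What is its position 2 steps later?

Successive displacements: (-1,-6), (-2,-9), (-3,-12), (-4,-15) — each changes by (-1,-3).
step 5: (-20,-52) + (-5,-18) → (-25,-70)
step 6: (-25,-70) + (-6,-21) → (-31,-91)

(-31,-91)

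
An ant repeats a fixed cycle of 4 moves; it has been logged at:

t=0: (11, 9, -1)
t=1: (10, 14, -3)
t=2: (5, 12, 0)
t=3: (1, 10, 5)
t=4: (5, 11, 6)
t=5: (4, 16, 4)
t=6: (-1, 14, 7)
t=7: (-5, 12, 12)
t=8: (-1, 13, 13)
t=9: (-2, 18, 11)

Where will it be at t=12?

(-7, 15, 20)

Step-to-step displacements: (-1, +5, -2), (-5, -2, +3), (-4, -2, +5), (+4, +1, +1), (-1, +5, -2), (-5, -2, +3), (-4, -2, +5), (+4, +1, +1), (-1, +5, -2) — a repeating cycle of length 4.
step 10: apply (-5, -2, +3) → (-7, 16, 14)
step 11: apply (-4, -2, +5) → (-11, 14, 19)
step 12: apply (+4, +1, +1) → (-7, 15, 20)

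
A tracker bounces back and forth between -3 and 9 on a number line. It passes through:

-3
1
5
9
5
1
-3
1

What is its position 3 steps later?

The value travels 4 per step and bounces off the walls at -3 and 9.
  step 8: 1 → 5
  step 9: 5 → 9
  step 10: 9 → 5

5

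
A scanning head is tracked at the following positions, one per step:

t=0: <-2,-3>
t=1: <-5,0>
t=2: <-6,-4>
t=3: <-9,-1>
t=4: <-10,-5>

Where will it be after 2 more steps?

<-14,-6>

Differencing gives <-3,+3>, <-1,-4>, <-3,+3>, <-1,-4>. This is the pattern <-3,+3>, <-1,-4> repeated.
step 5: apply <-3,+3> → <-13,-2>
step 6: apply <-1,-4> → <-14,-6>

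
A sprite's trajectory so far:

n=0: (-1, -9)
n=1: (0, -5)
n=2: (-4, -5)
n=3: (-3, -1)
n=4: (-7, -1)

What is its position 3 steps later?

(-9, 7)

Differencing gives (+1, +4), (-4, +0), (+1, +4), (-4, +0). This is the pattern (+1, +4), (-4, +0) repeated.
step 5: apply (+1, +4) → (-6, 3)
step 6: apply (-4, +0) → (-10, 3)
step 7: apply (+1, +4) → (-9, 7)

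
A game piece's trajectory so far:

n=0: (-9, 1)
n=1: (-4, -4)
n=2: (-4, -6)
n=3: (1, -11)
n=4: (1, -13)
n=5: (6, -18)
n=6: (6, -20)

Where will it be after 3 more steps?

(16, -32)

Differencing gives (+5, -5), (+0, -2), (+5, -5), (+0, -2), (+5, -5), (+0, -2). This is the pattern (+5, -5), (+0, -2) repeated.
step 7: apply (+5, -5) → (11, -25)
step 8: apply (+0, -2) → (11, -27)
step 9: apply (+5, -5) → (16, -32)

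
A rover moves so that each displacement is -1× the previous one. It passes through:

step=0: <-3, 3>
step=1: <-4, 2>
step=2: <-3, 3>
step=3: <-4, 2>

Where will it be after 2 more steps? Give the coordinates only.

Step-to-step displacements: <-1, -1>, <+1, +1>, <-1, -1>; each is -1× the previous.
step 4: <-4, 2> + <+1, +1> → <-3, 3>
step 5: <-3, 3> + <-1, -1> → <-4, 2>

<-4, 2>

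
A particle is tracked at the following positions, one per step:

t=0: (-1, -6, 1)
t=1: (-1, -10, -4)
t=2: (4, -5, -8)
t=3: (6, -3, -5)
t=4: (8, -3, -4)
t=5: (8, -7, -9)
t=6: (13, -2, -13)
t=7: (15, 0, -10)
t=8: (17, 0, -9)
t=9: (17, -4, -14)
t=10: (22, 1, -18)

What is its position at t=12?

(26, 3, -14)

Differencing gives (+0, -4, -5), (+5, +5, -4), (+2, +2, +3), (+2, +0, +1), (+0, -4, -5), (+5, +5, -4), (+2, +2, +3), (+2, +0, +1), (+0, -4, -5), (+5, +5, -4). This is the pattern (+0, -4, -5), (+5, +5, -4), (+2, +2, +3), (+2, +0, +1) repeated.
step 11: apply (+2, +2, +3) → (24, 3, -15)
step 12: apply (+2, +0, +1) → (26, 3, -14)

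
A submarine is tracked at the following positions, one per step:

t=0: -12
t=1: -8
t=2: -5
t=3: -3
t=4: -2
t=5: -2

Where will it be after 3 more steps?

Successive displacements: +4, +3, +2, +1, +0 — each changes by -1.
step 6: -2 − 1 → -3
step 7: -3 − 2 → -5
step 8: -5 − 3 → -8

-8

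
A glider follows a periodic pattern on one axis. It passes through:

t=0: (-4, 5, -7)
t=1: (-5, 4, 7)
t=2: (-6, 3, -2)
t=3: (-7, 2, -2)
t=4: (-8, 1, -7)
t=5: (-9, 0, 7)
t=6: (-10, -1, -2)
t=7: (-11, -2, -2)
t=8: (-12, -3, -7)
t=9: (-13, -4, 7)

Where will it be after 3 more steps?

(-16, -7, -7)

The first coordinate changes by -1 each step, so at step 12 it is -4 + 12·(-1) = -16.
The second coordinate changes by -1 each step, so at step 12 it is 5 + 12·(-1) = -7.
The third coordinate repeats the cycle [-7, 7, -2, -2] with period 4; step 12 mod 4 = 0, giving -7.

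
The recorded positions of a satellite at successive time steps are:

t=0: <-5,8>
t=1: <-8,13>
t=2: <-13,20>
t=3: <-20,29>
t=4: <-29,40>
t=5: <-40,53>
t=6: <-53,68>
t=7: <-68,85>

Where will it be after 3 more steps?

Taking differences between consecutive positions: <-3,+5>, <-5,+7>, <-7,+9>, <-9,+11>, <-11,+13>, <-13,+15>, <-15,+17>. These grow by <-2,+2> each step.
step 8: <-68,85> + <-17,+19> → <-85,104>
step 9: <-85,104> + <-19,+21> → <-104,125>
step 10: <-104,125> + <-21,+23> → <-125,148>

<-125,148>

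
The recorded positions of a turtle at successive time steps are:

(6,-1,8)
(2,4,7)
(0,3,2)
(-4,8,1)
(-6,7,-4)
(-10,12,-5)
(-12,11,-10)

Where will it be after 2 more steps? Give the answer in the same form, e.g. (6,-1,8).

The moves between consecutive positions are (-4,+5,-1), (-2,-1,-5), (-4,+5,-1), (-2,-1,-5), (-4,+5,-1), (-2,-1,-5); they repeat the 2-cycle [(-4,+5,-1), (-2,-1,-5)].
step 7: apply (-4,+5,-1) → (-16,16,-11)
step 8: apply (-2,-1,-5) → (-18,15,-16)

(-18,15,-16)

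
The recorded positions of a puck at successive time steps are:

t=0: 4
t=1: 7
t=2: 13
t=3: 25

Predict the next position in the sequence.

49

The jumps are +3, +6, +12 — a geometric progression with ratio 2.
step 4: 25 + 24 → 49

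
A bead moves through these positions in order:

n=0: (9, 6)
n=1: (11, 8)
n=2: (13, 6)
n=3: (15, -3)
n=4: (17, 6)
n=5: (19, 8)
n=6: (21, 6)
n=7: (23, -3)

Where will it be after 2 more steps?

(27, 8)

The first coordinate changes by +2 each step, so at step 9 it is 9 + 9·(2) = 27.
The second coordinate repeats the cycle [6, 8, 6, -3] with period 4; step 9 mod 4 = 1, giving 8.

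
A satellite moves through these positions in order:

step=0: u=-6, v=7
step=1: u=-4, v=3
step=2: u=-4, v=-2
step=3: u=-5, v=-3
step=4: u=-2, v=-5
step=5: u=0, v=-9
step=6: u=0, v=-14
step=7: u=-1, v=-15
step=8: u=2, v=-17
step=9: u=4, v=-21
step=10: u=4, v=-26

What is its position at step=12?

Step-to-step displacements: (+2,-4), (+0,-5), (-1,-1), (+3,-2), (+2,-4), (+0,-5), (-1,-1), (+3,-2), (+2,-4), (+0,-5) — a repeating cycle of length 4.
step 11: apply (-1,-1) → u=3, v=-27
step 12: apply (+3,-2) → u=6, v=-29

u=6, v=-29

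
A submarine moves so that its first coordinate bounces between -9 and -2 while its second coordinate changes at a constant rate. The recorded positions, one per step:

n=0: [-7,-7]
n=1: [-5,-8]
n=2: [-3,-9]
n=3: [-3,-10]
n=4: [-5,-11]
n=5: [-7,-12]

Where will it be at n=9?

The first coordinate travels 2 per step and bounces off the walls at -9 and -2.
  step 6: -7 → -9
  step 7: -9 → -7
  step 8: -7 → -5
  step 9: -5 → -3
The second coordinate changes by -1 each step: at step 9 it is -16.

[-3,-16]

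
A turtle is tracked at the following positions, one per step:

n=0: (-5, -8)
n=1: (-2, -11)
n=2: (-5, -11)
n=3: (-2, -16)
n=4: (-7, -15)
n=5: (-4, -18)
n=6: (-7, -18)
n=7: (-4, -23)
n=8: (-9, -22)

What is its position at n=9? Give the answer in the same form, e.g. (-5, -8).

Step-to-step displacements: (+3, -3), (-3, +0), (+3, -5), (-5, +1), (+3, -3), (-3, +0), (+3, -5), (-5, +1) — a repeating cycle of length 4.
step 9: apply (+3, -3) → (-6, -25)

(-6, -25)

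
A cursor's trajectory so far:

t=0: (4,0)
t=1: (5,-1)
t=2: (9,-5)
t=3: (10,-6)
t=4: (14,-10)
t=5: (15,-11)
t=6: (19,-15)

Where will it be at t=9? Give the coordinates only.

(25,-21)

The moves between consecutive positions are (+1,-1), (+4,-4), (+1,-1), (+4,-4), (+1,-1), (+4,-4); they repeat the 2-cycle [(+1,-1), (+4,-4)].
step 7: apply (+1,-1) → (20,-16)
step 8: apply (+4,-4) → (24,-20)
step 9: apply (+1,-1) → (25,-21)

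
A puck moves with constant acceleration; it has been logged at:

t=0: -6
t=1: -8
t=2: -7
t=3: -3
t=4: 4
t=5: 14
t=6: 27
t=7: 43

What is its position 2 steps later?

First differences are -2, +1, +4, +7, +10, +13, +16; their common second difference is +3 (constant acceleration).
step 8: 43 + 19 → 62
step 9: 62 + 22 → 84

84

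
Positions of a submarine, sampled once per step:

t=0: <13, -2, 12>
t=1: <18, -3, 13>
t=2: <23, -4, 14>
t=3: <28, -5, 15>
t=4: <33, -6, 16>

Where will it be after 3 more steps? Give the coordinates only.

<48, -9, 19>

The position changes by <+5, -1, +1> every step.
step 5: <33, -6, 16> + <+5, -1, +1> → <38, -7, 17>
step 6: <38, -7, 17> + <+5, -1, +1> → <43, -8, 18>
step 7: <43, -8, 18> + <+5, -1, +1> → <48, -9, 19>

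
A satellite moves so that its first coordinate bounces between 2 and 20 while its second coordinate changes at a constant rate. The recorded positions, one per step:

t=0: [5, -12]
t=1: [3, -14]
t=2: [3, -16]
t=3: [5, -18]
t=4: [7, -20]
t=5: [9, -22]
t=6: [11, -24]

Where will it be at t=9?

[17, -30]

The first coordinate reflects between 2 and 20, moving 2 per step.
  step 7: 11 → 13
  step 8: 13 → 15
  step 9: 15 → 17
The second coordinate changes by -2 each step: at step 9 it is -30.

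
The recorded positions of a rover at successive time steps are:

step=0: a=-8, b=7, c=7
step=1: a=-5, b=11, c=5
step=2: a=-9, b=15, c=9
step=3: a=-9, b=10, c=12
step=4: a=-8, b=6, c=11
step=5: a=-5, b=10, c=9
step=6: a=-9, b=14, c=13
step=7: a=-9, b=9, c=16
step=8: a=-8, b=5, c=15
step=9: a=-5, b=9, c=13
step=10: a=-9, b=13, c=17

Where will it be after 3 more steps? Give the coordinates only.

Step-to-step displacements: (+3, +4, -2), (-4, +4, +4), (+0, -5, +3), (+1, -4, -1), (+3, +4, -2), (-4, +4, +4), (+0, -5, +3), (+1, -4, -1), (+3, +4, -2), (-4, +4, +4) — a repeating cycle of length 4.
step 11: apply (+0, -5, +3) → a=-9, b=8, c=20
step 12: apply (+1, -4, -1) → a=-8, b=4, c=19
step 13: apply (+3, +4, -2) → a=-5, b=8, c=17

a=-5, b=8, c=17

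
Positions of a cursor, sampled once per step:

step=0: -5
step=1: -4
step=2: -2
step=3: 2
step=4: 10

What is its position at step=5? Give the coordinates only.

Consecutive displacements +1, +2, +4, +8 scale by a factor of 2 each step.
step 5: 10 + 16 → 26

26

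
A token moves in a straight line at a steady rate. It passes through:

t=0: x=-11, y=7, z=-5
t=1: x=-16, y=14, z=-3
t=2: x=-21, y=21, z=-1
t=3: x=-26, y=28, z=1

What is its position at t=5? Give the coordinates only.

x=-36, y=42, z=5

Constant displacement of (-5, +7, +2) per step.
step 4: x=-26, y=28, z=1 + (-5, +7, +2) → x=-31, y=35, z=3
step 5: x=-31, y=35, z=3 + (-5, +7, +2) → x=-36, y=42, z=5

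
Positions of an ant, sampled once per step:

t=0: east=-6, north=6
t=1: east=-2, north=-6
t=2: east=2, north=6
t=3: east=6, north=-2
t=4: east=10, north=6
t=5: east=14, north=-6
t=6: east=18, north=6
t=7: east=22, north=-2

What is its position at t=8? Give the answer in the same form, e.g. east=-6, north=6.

The east coordinate changes by +4 each step, so at step 8 it is -6 + 8·(4) = 26.
The north coordinate repeats the cycle [6, -6, 6, -2] with period 4; step 8 mod 4 = 0, giving 6.

east=26, north=6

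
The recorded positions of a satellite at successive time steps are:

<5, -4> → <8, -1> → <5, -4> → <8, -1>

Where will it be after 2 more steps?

<8, -1>

Step-to-step displacements: <+3, +3>, <-3, -3>, <+3, +3>; each is -1× the previous.
step 4: <8, -1> + <-3, -3> → <5, -4>
step 5: <5, -4> + <+3, +3> → <8, -1>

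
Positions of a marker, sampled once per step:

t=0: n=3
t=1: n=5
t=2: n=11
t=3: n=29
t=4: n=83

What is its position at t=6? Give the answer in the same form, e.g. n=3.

Step-to-step displacements: +2, +6, +18, +54; each is 3× the previous.
step 5: 83 + 162 → n=245
step 6: 245 + 486 → n=731

n=731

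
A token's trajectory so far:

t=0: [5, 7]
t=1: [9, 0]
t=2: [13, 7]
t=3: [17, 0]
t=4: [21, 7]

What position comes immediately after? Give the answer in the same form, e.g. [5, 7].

[25, 0]

The first coordinate changes by +4 each step, so at step 5 it is 5 + 5·(4) = 25.
The second coordinate repeats the cycle [7, 0] with period 2; step 5 mod 2 = 1, giving 0.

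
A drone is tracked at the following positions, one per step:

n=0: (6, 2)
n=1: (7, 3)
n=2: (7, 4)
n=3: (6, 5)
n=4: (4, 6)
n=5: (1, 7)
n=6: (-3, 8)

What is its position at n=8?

(-14, 10)

Taking differences between consecutive positions: (+1, +1), (+0, +1), (-1, +1), (-2, +1), (-3, +1), (-4, +1). These grow by (-1, +0) each step.
step 7: (-3, 8) + (-5, +1) → (-8, 9)
step 8: (-8, 9) + (-6, +1) → (-14, 10)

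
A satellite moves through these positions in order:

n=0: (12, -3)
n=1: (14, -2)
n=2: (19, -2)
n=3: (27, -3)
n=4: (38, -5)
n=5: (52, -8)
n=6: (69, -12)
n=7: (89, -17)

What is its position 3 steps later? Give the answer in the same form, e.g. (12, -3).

Taking differences between consecutive positions: (+2, +1), (+5, +0), (+8, -1), (+11, -2), (+14, -3), (+17, -4), (+20, -5). These grow by (+3, -1) each step.
step 8: (89, -17) + (+23, -6) → (112, -23)
step 9: (112, -23) + (+26, -7) → (138, -30)
step 10: (138, -30) + (+29, -8) → (167, -38)

(167, -38)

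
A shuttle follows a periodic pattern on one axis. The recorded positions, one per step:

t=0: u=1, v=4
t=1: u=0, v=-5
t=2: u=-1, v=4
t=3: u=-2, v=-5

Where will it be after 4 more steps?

The u coordinate changes by -1 each step, so at step 7 it is 1 + 7·(-1) = -6.
The v coordinate repeats the cycle [4, -5] with period 2; step 7 mod 2 = 1, giving -5.

u=-6, v=-5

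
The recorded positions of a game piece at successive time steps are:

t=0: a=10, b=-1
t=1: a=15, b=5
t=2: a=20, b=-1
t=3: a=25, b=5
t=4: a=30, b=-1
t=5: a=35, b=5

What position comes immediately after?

The a coordinate changes by +5 each step, so at step 6 it is 10 + 6·(5) = 40.
The b coordinate repeats the cycle [-1, 5] with period 2; step 6 mod 2 = 0, giving -1.

a=40, b=-1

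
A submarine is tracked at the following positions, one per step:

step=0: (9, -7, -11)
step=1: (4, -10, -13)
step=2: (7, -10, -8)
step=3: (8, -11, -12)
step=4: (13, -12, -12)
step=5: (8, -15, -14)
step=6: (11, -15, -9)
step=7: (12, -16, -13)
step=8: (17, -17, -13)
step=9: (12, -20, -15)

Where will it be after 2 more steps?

Step-to-step displacements: (-5, -3, -2), (+3, +0, +5), (+1, -1, -4), (+5, -1, +0), (-5, -3, -2), (+3, +0, +5), (+1, -1, -4), (+5, -1, +0), (-5, -3, -2) — a repeating cycle of length 4.
step 10: apply (+3, +0, +5) → (15, -20, -10)
step 11: apply (+1, -1, -4) → (16, -21, -14)

(16, -21, -14)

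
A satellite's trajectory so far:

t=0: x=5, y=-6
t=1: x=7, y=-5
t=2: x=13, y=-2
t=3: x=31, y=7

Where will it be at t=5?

x=247, y=115

Consecutive displacements (+2, +1), (+6, +3), (+18, +9) scale by a factor of 3 each step.
step 4: x=31, y=7 + (+54, +27) → x=85, y=34
step 5: x=85, y=34 + (+162, +81) → x=247, y=115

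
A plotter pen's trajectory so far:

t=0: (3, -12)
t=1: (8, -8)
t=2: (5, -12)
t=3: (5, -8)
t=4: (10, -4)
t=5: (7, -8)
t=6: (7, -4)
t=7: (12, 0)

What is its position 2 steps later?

(9, 0)

Step-to-step displacements: (+5, +4), (-3, -4), (+0, +4), (+5, +4), (-3, -4), (+0, +4), (+5, +4) — a repeating cycle of length 3.
step 8: apply (-3, -4) → (9, -4)
step 9: apply (+0, +4) → (9, 0)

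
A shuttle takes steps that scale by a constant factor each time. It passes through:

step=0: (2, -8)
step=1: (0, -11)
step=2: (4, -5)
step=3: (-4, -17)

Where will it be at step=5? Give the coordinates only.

(-20, -41)

Step-to-step displacements: (-2, -3), (+4, +6), (-8, -12); each is -2× the previous.
step 4: (-4, -17) + (+16, +24) → (12, 7)
step 5: (12, 7) + (-32, -48) → (-20, -41)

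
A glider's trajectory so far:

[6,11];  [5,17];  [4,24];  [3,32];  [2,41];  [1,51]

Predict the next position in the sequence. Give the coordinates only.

[0,62]

Successive displacements: [-1,+6], [-1,+7], [-1,+8], [-1,+9], [-1,+10] — each changes by [+0,+1].
step 6: [1,51] + [-1,+11] → [0,62]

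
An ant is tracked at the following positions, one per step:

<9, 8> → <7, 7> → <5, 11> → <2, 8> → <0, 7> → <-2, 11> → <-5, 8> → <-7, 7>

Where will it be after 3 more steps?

Differencing gives <-2, -1>, <-2, +4>, <-3, -3>, <-2, -1>, <-2, +4>, <-3, -3>, <-2, -1>. This is the pattern <-2, -1>, <-2, +4>, <-3, -3> repeated.
step 8: apply <-2, +4> → <-9, 11>
step 9: apply <-3, -3> → <-12, 8>
step 10: apply <-2, -1> → <-14, 7>

<-14, 7>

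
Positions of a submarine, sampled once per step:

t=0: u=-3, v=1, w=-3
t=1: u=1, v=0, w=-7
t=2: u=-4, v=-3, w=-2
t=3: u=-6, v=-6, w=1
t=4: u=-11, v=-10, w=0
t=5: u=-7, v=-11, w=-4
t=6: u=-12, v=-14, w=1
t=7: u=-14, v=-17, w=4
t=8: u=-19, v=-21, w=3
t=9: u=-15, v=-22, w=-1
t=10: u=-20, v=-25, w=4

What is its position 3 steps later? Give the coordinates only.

The moves between consecutive positions are (+4,-1,-4), (-5,-3,+5), (-2,-3,+3), (-5,-4,-1), (+4,-1,-4), (-5,-3,+5), (-2,-3,+3), (-5,-4,-1), (+4,-1,-4), (-5,-3,+5); they repeat the 4-cycle [(+4,-1,-4), (-5,-3,+5), (-2,-3,+3), (-5,-4,-1)].
step 11: apply (-2,-3,+3) → u=-22, v=-28, w=7
step 12: apply (-5,-4,-1) → u=-27, v=-32, w=6
step 13: apply (+4,-1,-4) → u=-23, v=-33, w=2

u=-23, v=-33, w=2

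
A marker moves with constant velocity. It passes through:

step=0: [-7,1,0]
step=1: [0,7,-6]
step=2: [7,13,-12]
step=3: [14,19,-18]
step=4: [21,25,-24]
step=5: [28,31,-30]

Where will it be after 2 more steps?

Each step adds [+7,+6,-6] to the position.
step 6: [28,31,-30] + [+7,+6,-6] → [35,37,-36]
step 7: [35,37,-36] + [+7,+6,-6] → [42,43,-42]

[42,43,-42]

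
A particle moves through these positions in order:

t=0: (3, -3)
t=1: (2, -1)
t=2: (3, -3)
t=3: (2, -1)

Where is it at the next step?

Consecutive displacements (-1, +2), (+1, -2), (-1, +2) scale by a factor of -1 each step.
step 4: (2, -1) + (+1, -2) → (3, -3)

(3, -3)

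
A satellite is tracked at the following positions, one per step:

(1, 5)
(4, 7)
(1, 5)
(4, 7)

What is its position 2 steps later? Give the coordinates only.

The jumps are (+3, +2), (-3, -2), (+3, +2) — a geometric progression with ratio -1.
step 4: (4, 7) + (-3, -2) → (1, 5)
step 5: (1, 5) + (+3, +2) → (4, 7)

(4, 7)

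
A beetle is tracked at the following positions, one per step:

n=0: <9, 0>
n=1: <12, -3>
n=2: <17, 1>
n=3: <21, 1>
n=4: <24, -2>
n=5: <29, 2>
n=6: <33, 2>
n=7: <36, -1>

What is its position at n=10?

Step-to-step displacements: <+3, -3>, <+5, +4>, <+4, +0>, <+3, -3>, <+5, +4>, <+4, +0>, <+3, -3> — a repeating cycle of length 3.
step 8: apply <+5, +4> → <41, 3>
step 9: apply <+4, +0> → <45, 3>
step 10: apply <+3, -3> → <48, 0>

<48, 0>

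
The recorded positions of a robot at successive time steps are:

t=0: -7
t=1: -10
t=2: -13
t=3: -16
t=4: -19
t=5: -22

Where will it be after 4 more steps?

-34

Constant displacement of -3 per step.
step 6: -22 − 3 → -25
step 7: -25 − 3 → -28
step 8: -28 − 3 → -31
step 9: -31 − 3 → -34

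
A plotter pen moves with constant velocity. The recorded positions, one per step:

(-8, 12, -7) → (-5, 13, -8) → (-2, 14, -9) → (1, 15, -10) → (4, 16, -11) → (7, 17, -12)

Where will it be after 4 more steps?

(19, 21, -16)

Each step adds (+3, +1, -1) to the position.
step 6: (7, 17, -12) + (+3, +1, -1) → (10, 18, -13)
step 7: (10, 18, -13) + (+3, +1, -1) → (13, 19, -14)
step 8: (13, 19, -14) + (+3, +1, -1) → (16, 20, -15)
step 9: (16, 20, -15) + (+3, +1, -1) → (19, 21, -16)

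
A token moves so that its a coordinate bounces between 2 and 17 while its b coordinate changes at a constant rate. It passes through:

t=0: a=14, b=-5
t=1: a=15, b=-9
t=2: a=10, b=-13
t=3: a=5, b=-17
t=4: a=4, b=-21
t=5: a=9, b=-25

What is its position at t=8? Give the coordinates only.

The a coordinate travels 5 per step and bounces off the walls at 2 and 17.
  step 6: 9 → 14
  step 7: 14 → 15
  step 8: 15 → 10
The b coordinate changes by -4 each step: at step 8 it is -37.

a=10, b=-37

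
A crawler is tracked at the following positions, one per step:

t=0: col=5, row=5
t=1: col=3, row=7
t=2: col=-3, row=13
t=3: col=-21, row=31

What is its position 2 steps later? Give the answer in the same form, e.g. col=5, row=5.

Consecutive displacements (-2, +2), (-6, +6), (-18, +18) scale by a factor of 3 each step.
step 4: col=-21, row=31 + (-54, +54) → col=-75, row=85
step 5: col=-75, row=85 + (-162, +162) → col=-237, row=247

col=-237, row=247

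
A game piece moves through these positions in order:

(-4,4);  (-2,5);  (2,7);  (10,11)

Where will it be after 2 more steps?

(58,35)

The jumps are (+2,+1), (+4,+2), (+8,+4) — a geometric progression with ratio 2.
step 4: (10,11) + (+16,+8) → (26,19)
step 5: (26,19) + (+32,+16) → (58,35)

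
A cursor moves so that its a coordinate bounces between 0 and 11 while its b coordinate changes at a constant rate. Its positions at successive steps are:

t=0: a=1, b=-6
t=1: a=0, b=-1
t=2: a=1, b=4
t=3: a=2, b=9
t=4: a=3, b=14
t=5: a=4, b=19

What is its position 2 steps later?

a=6, b=29

The a coordinate travels 1 per step and bounces off the walls at 0 and 11.
  step 6: 4 → 5
  step 7: 5 → 6
The b coordinate changes by +5 each step: at step 7 it is 29.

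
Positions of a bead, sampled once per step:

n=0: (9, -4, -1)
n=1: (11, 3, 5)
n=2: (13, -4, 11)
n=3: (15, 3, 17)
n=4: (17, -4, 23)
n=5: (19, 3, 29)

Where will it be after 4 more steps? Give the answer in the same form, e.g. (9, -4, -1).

First: linear, +2 per step → 27 at step 9.
Second: cycles through -4, 3 every 2 steps. Step 9 lands at position 1 of the cycle → 3.
Third: linear, +6 per step → 53 at step 9.

(27, 3, 53)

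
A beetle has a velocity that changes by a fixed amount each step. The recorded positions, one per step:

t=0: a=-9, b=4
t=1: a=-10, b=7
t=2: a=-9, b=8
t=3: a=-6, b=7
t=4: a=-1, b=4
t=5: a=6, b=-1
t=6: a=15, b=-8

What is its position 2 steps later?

Successive displacements: (-1, +3), (+1, +1), (+3, -1), (+5, -3), (+7, -5), (+9, -7) — each changes by (+2, -2).
step 7: a=15, b=-8 + (+11, -9) → a=26, b=-17
step 8: a=26, b=-17 + (+13, -11) → a=39, b=-28

a=39, b=-28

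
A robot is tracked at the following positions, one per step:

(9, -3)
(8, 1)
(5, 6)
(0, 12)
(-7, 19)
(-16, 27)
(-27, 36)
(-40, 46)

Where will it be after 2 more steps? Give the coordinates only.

Successive displacements: (-1, +4), (-3, +5), (-5, +6), (-7, +7), (-9, +8), (-11, +9), (-13, +10) — each changes by (-2, +1).
step 8: (-40, 46) + (-15, +11) → (-55, 57)
step 9: (-55, 57) + (-17, +12) → (-72, 69)

(-72, 69)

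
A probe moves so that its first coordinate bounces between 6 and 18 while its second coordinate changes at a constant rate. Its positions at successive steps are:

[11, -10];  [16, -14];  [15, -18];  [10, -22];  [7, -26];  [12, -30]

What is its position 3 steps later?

[9, -42]

The first coordinate travels 5 per step and bounces off the walls at 6 and 18.
  step 6: 12 → 17
  step 7: 17 → 14
  step 8: 14 → 9
The second coordinate changes by -4 each step: at step 8 it is -42.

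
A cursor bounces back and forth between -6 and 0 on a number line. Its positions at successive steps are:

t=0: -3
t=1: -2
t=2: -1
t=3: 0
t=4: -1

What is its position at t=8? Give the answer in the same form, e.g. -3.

-5

The value travels 1 per step and bounces off the walls at -6 and 0.
  step 5: -1 → -2
  step 6: -2 → -3
  step 7: -3 → -4
  step 8: -4 → -5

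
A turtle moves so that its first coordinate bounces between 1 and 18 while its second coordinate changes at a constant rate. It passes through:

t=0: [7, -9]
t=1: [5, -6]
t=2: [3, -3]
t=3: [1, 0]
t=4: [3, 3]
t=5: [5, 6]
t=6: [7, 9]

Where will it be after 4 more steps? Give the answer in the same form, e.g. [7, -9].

[15, 21]

The first coordinate travels 2 per step and bounces off the walls at 1 and 18.
  step 7: 7 → 9
  step 8: 9 → 11
  step 9: 11 → 13
  step 10: 13 → 15
The second coordinate changes by +3 each step: at step 10 it is 21.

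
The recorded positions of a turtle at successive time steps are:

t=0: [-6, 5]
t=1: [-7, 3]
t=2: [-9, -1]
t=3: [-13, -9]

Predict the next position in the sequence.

[-21, -25]

Step-to-step displacements: [-1, -2], [-2, -4], [-4, -8]; each is 2× the previous.
step 4: [-13, -9] + [-8, -16] → [-21, -25]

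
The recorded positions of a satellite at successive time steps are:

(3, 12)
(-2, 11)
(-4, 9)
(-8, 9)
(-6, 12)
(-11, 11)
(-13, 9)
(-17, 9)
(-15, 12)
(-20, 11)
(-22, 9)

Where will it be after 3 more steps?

Differencing gives (-5, -1), (-2, -2), (-4, +0), (+2, +3), (-5, -1), (-2, -2), (-4, +0), (+2, +3), (-5, -1), (-2, -2). This is the pattern (-5, -1), (-2, -2), (-4, +0), (+2, +3) repeated.
step 11: apply (-4, +0) → (-26, 9)
step 12: apply (+2, +3) → (-24, 12)
step 13: apply (-5, -1) → (-29, 11)

(-29, 11)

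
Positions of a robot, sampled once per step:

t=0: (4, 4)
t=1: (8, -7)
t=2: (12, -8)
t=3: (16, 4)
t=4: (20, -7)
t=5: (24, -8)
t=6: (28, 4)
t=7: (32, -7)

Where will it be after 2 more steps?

First: linear, +4 per step → 40 at step 9.
Second: cycles through 4, -7, -8 every 3 steps. Step 9 lands at position 0 of the cycle → 4.

(40, 4)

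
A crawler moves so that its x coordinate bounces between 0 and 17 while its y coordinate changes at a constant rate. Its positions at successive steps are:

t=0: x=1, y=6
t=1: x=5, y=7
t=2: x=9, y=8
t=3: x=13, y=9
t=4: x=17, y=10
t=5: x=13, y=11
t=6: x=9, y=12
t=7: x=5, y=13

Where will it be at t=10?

The x coordinate travels 4 per step and bounces off the walls at 0 and 17.
  step 8: 5 → 1
  step 9: 1 → 3
  step 10: 3 → 7
The y coordinate changes by +1 each step: at step 10 it is 16.

x=7, y=16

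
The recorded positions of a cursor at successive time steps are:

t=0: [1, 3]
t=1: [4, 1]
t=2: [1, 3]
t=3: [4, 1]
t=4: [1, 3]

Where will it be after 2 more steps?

Consecutive displacements [+3, -2], [-3, +2], [+3, -2], [-3, +2] scale by a factor of -1 each step.
step 5: [1, 3] + [+3, -2] → [4, 1]
step 6: [4, 1] + [-3, +2] → [1, 3]

[1, 3]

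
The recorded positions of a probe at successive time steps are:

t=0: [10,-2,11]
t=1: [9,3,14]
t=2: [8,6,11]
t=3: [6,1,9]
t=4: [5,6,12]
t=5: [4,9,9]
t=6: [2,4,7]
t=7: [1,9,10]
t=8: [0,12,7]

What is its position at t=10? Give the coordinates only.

The moves between consecutive positions are [-1,+5,+3], [-1,+3,-3], [-2,-5,-2], [-1,+5,+3], [-1,+3,-3], [-2,-5,-2], [-1,+5,+3], [-1,+3,-3]; they repeat the 3-cycle [[-1,+5,+3], [-1,+3,-3], [-2,-5,-2]].
step 9: apply [-2,-5,-2] → [-2,7,5]
step 10: apply [-1,+5,+3] → [-3,12,8]

[-3,12,8]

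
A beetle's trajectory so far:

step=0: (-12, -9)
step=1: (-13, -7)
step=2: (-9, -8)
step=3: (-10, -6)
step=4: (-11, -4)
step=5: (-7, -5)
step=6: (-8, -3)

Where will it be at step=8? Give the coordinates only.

Step-to-step displacements: (-1, +2), (+4, -1), (-1, +2), (-1, +2), (+4, -1), (-1, +2) — a repeating cycle of length 3.
step 7: apply (-1, +2) → (-9, -1)
step 8: apply (+4, -1) → (-5, -2)

(-5, -2)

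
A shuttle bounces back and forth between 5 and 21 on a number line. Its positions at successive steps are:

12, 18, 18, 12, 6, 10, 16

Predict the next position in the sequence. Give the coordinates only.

The value travels 6 per step and bounces off the walls at 5 and 21.
  step 7: 16 → 20

20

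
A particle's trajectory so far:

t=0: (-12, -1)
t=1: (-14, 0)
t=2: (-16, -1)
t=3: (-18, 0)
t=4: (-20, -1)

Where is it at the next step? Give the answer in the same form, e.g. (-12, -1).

(-22, 0)

The first coordinate changes by -2 each step, so at step 5 it is -12 + 5·(-2) = -22.
The second coordinate repeats the cycle [-1, 0] with period 2; step 5 mod 2 = 1, giving 0.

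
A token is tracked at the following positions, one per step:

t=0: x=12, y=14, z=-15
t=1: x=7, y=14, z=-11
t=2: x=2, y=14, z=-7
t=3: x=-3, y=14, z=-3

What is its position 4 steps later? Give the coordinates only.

Each step adds (-5, +0, +4) to the position.
step 4: x=-3, y=14, z=-3 + (-5, +0, +4) → x=-8, y=14, z=1
step 5: x=-8, y=14, z=1 + (-5, +0, +4) → x=-13, y=14, z=5
step 6: x=-13, y=14, z=5 + (-5, +0, +4) → x=-18, y=14, z=9
step 7: x=-18, y=14, z=9 + (-5, +0, +4) → x=-23, y=14, z=13

x=-23, y=14, z=13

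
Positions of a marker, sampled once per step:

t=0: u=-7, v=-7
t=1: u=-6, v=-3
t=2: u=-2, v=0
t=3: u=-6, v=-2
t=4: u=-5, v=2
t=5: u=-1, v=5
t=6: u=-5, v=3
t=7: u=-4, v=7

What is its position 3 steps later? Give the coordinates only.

Differencing gives (+1, +4), (+4, +3), (-4, -2), (+1, +4), (+4, +3), (-4, -2), (+1, +4). This is the pattern (+1, +4), (+4, +3), (-4, -2) repeated.
step 8: apply (+4, +3) → u=0, v=10
step 9: apply (-4, -2) → u=-4, v=8
step 10: apply (+1, +4) → u=-3, v=12

u=-3, v=12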